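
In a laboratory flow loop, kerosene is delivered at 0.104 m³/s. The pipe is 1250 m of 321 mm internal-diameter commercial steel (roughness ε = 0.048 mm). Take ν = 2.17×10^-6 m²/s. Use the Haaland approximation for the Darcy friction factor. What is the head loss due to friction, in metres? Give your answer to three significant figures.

V = 4Q/(πD²) = 4·0.104/(π·0.321²) = 1.285 m/s
Re = VD/ν = 1.285·0.321/2.17×10^-6 = 1.90×10^5 → turbulent
ε/D = 0.048/321 = 1.50×10^-4
Haaland: f = 0.01666
h_f = f(L/D)V²/(2g) = 0.01666·(1250/0.321)·1.285²/(2·9.81) = 5.459 m

h_f ≈ 5.46 m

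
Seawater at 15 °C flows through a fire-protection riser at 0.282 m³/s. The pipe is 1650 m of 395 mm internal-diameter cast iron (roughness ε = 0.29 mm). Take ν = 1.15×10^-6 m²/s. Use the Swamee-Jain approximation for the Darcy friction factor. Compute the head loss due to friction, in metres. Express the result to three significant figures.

h_f ≈ 21.2 m

V = 4Q/(πD²) = 4·0.282/(π·0.395²) = 2.301 m/s
Re = VD/ν = 2.301·0.395/1.15×10^-6 = 7.90×10^5 → turbulent
ε/D = 0.29/395 = 7.34×10^-4
Swamee-Jain: f = 0.01882
h_f = f(L/D)V²/(2g) = 0.01882·(1650/0.395)·2.301²/(2·9.81) = 21.22 m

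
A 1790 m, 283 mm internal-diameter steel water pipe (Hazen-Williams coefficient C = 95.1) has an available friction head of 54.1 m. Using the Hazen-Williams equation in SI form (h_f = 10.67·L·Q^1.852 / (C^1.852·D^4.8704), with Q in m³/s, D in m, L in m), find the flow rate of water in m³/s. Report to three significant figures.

Q ≈ 0.145 m³/s

Rearranging: Q = [h_f·C^1.852·D^4.8704 / (10.67·L)]^(1/1.852)
Q = [54.1·95.1^1.852·0.283^4.8704 / (10.67·1790)]^0.540 = 0.1448 m³/s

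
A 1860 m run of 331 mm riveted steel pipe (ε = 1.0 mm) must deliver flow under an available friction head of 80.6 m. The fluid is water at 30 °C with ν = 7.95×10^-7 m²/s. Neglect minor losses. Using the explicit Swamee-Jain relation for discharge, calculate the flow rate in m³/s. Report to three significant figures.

Q ≈ 0.281 m³/s

Swamee-Jain (Type II): Q = -0.965·√(gD⁵h_f/L)·ln[ε/(3.7D) + √(3.17ν²L/(gD³h_f))]
√(gD⁵h_f/L) = √(9.81·0.331⁵·80.6/1860) = 0.04110
ε/(3.7D) = 8.17×10^-4; √(3.17ν²L/(gD³h_f)) = 1.14×10^-5
Q = -0.965·0.04110·ln(8.279×10^-4) = 0.2814 m³/s
Check: V = 3.27 m/s, Re = 1.36×10^6, f = 0.02637, h_f = 80.8 m ≈ 80.6 m ✓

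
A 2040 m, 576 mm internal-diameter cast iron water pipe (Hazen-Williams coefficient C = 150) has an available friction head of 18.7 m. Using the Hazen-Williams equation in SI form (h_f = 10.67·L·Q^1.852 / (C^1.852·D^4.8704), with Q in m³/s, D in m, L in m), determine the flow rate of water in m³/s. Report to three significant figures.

Q ≈ 0.777 m³/s

Rearranging: Q = [h_f·C^1.852·D^4.8704 / (10.67·L)]^(1/1.852)
Q = [18.7·150^1.852·0.576^4.8704 / (10.67·2040)]^0.540 = 0.7773 m³/s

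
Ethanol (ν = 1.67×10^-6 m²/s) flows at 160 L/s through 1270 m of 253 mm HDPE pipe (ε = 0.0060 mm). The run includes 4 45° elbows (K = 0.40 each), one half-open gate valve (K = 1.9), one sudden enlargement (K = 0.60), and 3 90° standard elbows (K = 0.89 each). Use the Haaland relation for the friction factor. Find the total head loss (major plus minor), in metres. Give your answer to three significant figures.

H_L ≈ 38.3 m

V = 4Q/(πD²) = 3.183 m/s; V²/2g = 0.5163 m
Re = 4.82×10^5, ε/D = 2.37×10^-5 → f = 0.01342 (Haaland)
Major: h_f = f(L/D)·V²/2g = 0.01342·5020·0.5163 = 34.79 m
Minor: ΣK = 6.77; h_m = ΣK·V²/2g = 3.495 m
Total H_L = 34.79 + 3.495 = 38.28 m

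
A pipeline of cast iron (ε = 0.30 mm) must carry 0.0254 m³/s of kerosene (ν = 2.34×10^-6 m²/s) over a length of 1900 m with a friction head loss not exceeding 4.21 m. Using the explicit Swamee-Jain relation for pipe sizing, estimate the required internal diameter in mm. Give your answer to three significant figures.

Swamee-Jain (Type III): D = 0.66·[ε^1.25·(LQ²/(gh_f))^4.75 + ν·Q^9.4·(L/(gh_f))^5.2]^0.04
LQ²/(gh_f) = 0.02968; L/(gh_f) = 46.00
Term 1 = ε^1.25·(…)^4.75 = 2.19×10^-12; Term 2 = ν·Q^9.4·(…)^5.2 = 1.05×10^-12
D = 0.66·(2.19×10^-12 + 1.05×10^-12)^0.04 = 0.2291 m = 229 mm
Check: V = 0.616 m/s, Re = 6.03×10^4, f = 0.02451, h_f = 3.94 m ≈ 4.21 m ✓

D ≈ 229 mm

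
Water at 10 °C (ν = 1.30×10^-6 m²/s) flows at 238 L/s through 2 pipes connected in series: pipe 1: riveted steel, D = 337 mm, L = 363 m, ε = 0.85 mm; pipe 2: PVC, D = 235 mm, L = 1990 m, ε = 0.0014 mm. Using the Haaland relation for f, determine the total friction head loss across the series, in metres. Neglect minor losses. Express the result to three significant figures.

H ≈ 162 m

Pipe 1: V = 2.668 m/s, Re = 6.92×10^5, ε/D = 0.00252, f = 0.02518, h_1 = f(L/D)V²/2g = 9.844 m
Pipe 2: V = 5.487 m/s, Re = 9.92×10^5, ε/D = 5.96×10^-6, f = 0.01170, h_2 = f(L/D)V²/2g = 152.1 m
Series → Q common, losses add: H = Σh = 162.0 m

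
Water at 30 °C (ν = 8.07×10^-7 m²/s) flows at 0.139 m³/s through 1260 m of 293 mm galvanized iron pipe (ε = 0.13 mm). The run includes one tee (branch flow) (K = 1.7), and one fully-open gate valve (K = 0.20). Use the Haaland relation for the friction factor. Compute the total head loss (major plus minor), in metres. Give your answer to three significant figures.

V = 4Q/(πD²) = 2.062 m/s; V²/2g = 0.2166 m
Re = 7.48×10^5, ε/D = 4.44×10^-4 → f = 0.01692 (Haaland)
Major: h_f = f(L/D)·V²/2g = 0.01692·4300·0.2166 = 15.76 m
Minor: ΣK = 1.90; h_m = ΣK·V²/2g = 0.4116 m
Total H_L = 15.76 + 0.4116 = 16.18 m

H_L ≈ 16.2 m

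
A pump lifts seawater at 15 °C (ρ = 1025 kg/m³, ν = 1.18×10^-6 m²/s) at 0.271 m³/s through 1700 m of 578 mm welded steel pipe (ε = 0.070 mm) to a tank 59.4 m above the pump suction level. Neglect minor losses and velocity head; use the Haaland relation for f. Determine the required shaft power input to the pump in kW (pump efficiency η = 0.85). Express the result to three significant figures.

V = 4Q/(πD²) = 1.033 m/s; Re = 5.06×10^5; ε/D = 1.21×10^-4; f = 0.01448
h_f = f(L/D)V²/2g = 2.315 m
Total head H = z + h_f = 59.4 + 2.315 = 61.72 m
P_hyd = ρgQH = 1025·9.81·0.271·61.72 = 168.2 kW
P_shaft = P_hyd/η = 168.2/0.85 = 197.8 kW

P_shaft ≈ 198 kW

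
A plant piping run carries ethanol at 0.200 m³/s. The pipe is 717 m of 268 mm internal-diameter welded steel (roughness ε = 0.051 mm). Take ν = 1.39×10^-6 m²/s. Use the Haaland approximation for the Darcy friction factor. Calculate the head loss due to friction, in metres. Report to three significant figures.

V = 4Q/(πD²) = 4·0.200/(π·0.268²) = 3.545 m/s
Re = VD/ν = 3.545·0.268/1.39×10^-6 = 6.84×10^5 → turbulent
ε/D = 0.051/268 = 1.90×10^-4
Haaland: f = 0.01483
h_f = f(L/D)V²/(2g) = 0.01483·(717/0.268)·3.545²/(2·9.81) = 25.43 m

h_f ≈ 25.4 m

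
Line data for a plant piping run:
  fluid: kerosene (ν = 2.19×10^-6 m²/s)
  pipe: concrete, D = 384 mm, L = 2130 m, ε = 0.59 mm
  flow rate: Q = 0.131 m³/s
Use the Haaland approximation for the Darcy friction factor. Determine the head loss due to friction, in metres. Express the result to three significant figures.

h_f ≈ 8.26 m

V = 4Q/(πD²) = 4·0.131/(π·0.384²) = 1.131 m/s
Re = VD/ν = 1.131·0.384/2.19×10^-6 = 1.98×10^5 → turbulent
ε/D = 0.59/384 = 0.00154
Haaland: f = 0.02285
h_f = f(L/D)V²/(2g) = 0.02285·(2130/0.384)·1.131²/(2·9.81) = 8.265 m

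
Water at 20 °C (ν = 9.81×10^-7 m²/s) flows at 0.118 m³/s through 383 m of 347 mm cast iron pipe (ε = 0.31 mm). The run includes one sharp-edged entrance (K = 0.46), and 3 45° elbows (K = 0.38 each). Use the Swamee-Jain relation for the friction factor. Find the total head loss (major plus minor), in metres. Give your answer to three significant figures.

H_L ≈ 1.88 m

V = 4Q/(πD²) = 1.248 m/s; V²/2g = 0.07935 m
Re = 4.41×10^5, ε/D = 8.93×10^-4 → f = 0.01996 (Swamee-Jain)
Major: h_f = f(L/D)·V²/2g = 0.01996·1104·0.07935 = 1.748 m
Minor: ΣK = 1.60; h_m = ΣK·V²/2g = 0.1270 m
Total H_L = 1.748 + 0.1270 = 1.875 m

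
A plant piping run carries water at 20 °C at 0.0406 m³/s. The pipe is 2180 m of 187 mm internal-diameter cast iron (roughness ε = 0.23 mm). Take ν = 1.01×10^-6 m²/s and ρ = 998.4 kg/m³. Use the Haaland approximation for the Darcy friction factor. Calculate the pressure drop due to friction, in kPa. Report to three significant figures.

V = 4Q/(πD²) = 4·0.0406/(π·0.187²) = 1.478 m/s
Re = VD/ν = 1.478·0.187/1.01×10^-6 = 2.74×10^5 → turbulent
ε/D = 0.23/187 = 0.00123
Haaland: f = 0.02151
h_f = f(L/D)V²/(2g) = 0.02151·(2180/0.187)·1.478²/(2·9.81) = 27.93 m
Δp = ρg·h_f = 998.4·9.81·27.93 = 273.6 kPa

Δp ≈ 274 kPa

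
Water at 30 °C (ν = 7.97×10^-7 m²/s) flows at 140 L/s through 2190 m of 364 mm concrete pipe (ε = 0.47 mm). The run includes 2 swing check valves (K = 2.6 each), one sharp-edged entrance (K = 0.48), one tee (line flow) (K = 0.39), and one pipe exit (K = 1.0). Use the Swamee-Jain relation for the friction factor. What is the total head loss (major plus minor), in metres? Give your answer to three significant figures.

V = 4Q/(πD²) = 1.345 m/s; V²/2g = 0.09225 m
Re = 6.14×10^5, ε/D = 0.00129 → f = 0.02143 (Swamee-Jain)
Major: h_f = f(L/D)·V²/2g = 0.02143·6016·0.09225 = 11.90 m
Minor: ΣK = 7.07; h_m = ΣK·V²/2g = 0.6522 m
Total H_L = 11.90 + 0.6522 = 12.55 m

H_L ≈ 12.5 m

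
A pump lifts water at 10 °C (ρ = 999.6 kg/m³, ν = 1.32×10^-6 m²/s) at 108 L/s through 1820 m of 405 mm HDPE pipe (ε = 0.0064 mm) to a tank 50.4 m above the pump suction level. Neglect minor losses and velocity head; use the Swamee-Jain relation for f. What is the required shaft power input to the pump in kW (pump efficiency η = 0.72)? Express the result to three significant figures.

P_shaft ≈ 77.7 kW

V = 4Q/(πD²) = 0.8383 m/s; Re = 2.57×10^5; ε/D = 1.58×10^-5; f = 0.01497
h_f = f(L/D)V²/2g = 2.409 m
Total head H = z + h_f = 50.4 + 2.409 = 52.81 m
P_hyd = ρgQH = 999.6·9.81·0.108·52.81 = 55.93 kW
P_shaft = P_hyd/η = 55.93/0.72 = 77.68 kW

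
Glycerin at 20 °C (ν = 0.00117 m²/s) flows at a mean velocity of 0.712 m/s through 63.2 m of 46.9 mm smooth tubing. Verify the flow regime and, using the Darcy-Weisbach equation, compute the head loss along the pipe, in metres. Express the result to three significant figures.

Re = VD/ν = 0.712·0.04690/0.00117 = 28.5 → laminar (Re < 2300)
f = 64/Re = 2.242
h_f = f(L/D)V²/(2g) = 2.242·(63.2/0.04690)·0.712²/(2·9.81) = 78.08 m

h_f ≈ 78.1 m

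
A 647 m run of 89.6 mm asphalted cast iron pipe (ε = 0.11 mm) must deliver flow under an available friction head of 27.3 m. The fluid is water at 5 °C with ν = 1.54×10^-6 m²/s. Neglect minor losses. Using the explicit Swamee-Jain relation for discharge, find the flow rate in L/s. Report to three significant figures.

Q ≈ 11.4 L/s

Swamee-Jain (Type II): Q = -0.965·√(gD⁵h_f/L)·ln[ε/(3.7D) + √(3.17ν²L/(gD³h_f))]
√(gD⁵h_f/L) = √(9.81·0.0896⁵·27.3/647) = 0.001546
ε/(3.7D) = 3.32×10^-4; √(3.17ν²L/(gD³h_f)) = 1.59×10^-4
Q = -0.965·0.001546·ln(4.907×10^-4) = 0.01137 m³/s
Check: V = 1.80 m/s, Re = 1.05×10^5, f = 0.02301, h_f = 27.5 m ≈ 27.3 m ✓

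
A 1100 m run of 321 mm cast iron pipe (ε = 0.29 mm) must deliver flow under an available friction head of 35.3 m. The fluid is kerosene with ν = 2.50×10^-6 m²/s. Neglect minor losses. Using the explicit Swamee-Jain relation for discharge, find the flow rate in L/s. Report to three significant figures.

Swamee-Jain (Type II): Q = -0.965·√(gD⁵h_f/L)·ln[ε/(3.7D) + √(3.17ν²L/(gD³h_f))]
√(gD⁵h_f/L) = √(9.81·0.321⁵·35.3/1100) = 0.03276
ε/(3.7D) = 2.44×10^-4; √(3.17ν²L/(gD³h_f)) = 4.36×10^-5
Q = -0.965·0.03276·ln(2.878×10^-4) = 0.2577 m³/s
Check: V = 3.18 m/s, Re = 4.09×10^5, f = 0.02007, h_f = 35.5 m ≈ 35.3 m ✓

Q ≈ 258 L/s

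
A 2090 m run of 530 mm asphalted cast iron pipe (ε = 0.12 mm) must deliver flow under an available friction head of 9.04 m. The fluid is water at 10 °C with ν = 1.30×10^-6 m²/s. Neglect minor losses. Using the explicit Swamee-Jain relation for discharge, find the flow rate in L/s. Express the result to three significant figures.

Q ≈ 379 L/s

Swamee-Jain (Type II): Q = -0.965·√(gD⁵h_f/L)·ln[ε/(3.7D) + √(3.17ν²L/(gD³h_f))]
√(gD⁵h_f/L) = √(9.81·0.530⁵·9.04/2090) = 0.04212
ε/(3.7D) = 6.12×10^-5; √(3.17ν²L/(gD³h_f)) = 2.91×10^-5
Q = -0.965·0.04212·ln(9.031×10^-5) = 0.3785 m³/s
Check: V = 1.72 m/s, Re = 7.00×10^5, f = 0.01537, h_f = 9.10 m ≈ 9.04 m ✓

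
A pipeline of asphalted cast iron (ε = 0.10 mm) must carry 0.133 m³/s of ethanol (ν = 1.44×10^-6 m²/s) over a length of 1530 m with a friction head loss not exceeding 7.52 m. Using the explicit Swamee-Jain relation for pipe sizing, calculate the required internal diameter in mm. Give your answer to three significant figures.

D ≈ 351 mm

Swamee-Jain (Type III): D = 0.66·[ε^1.25·(LQ²/(gh_f))^4.75 + ν·Q^9.4·(L/(gh_f))^5.2]^0.04
LQ²/(gh_f) = 0.3669; L/(gh_f) = 20.74
Term 1 = ε^1.25·(…)^4.75 = 8.54×10^-8; Term 2 = ν·Q^9.4·(…)^5.2 = 5.89×10^-8
D = 0.66·(8.54×10^-8 + 5.89×10^-8)^0.04 = 0.3515 m = 351 mm
Check: V = 1.37 m/s, Re = 3.35×10^5, f = 0.01678, h_f = 6.99 m ≈ 7.52 m ✓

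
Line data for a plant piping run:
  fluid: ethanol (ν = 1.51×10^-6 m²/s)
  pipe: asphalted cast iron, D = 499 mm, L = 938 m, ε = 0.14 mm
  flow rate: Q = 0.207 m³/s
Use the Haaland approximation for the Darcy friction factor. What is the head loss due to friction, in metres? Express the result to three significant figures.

V = 4Q/(πD²) = 4·0.207/(π·0.499²) = 1.058 m/s
Re = VD/ν = 1.058·0.499/1.51×10^-6 = 3.50×10^5 → turbulent
ε/D = 0.14/499 = 2.81×10^-4
Haaland: f = 0.01644
h_f = f(L/D)V²/(2g) = 0.01644·(938/0.499)·1.058²/(2·9.81) = 1.764 m

h_f ≈ 1.76 m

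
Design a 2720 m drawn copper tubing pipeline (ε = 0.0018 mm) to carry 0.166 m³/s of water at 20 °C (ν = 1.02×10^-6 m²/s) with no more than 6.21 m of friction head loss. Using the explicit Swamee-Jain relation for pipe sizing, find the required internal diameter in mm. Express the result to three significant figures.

Swamee-Jain (Type III): D = 0.66·[ε^1.25·(LQ²/(gh_f))^4.75 + ν·Q^9.4·(L/(gh_f))^5.2]^0.04
LQ²/(gh_f) = 1.230; L/(gh_f) = 44.65
Term 1 = ε^1.25·(…)^4.75 = 1.76×10^-7; Term 2 = ν·Q^9.4·(…)^5.2 = 1.81×10^-5
D = 0.66·(1.76×10^-7 + 1.81×10^-5)^0.04 = 0.4266 m = 427 mm
Check: V = 1.16 m/s, Re = 4.86×10^5, f = 0.01323, h_f = 5.80 m ≈ 6.21 m ✓

D ≈ 427 mm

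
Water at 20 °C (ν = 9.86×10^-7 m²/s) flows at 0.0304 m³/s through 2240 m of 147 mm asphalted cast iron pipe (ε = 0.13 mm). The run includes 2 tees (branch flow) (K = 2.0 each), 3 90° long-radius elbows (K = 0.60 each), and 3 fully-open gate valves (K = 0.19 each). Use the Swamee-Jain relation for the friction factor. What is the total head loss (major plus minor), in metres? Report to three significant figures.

V = 4Q/(πD²) = 1.791 m/s; V²/2g = 0.1635 m
Re = 2.67×10^5, ε/D = 8.84×10^-4 → f = 0.02037 (Swamee-Jain)
Major: h_f = f(L/D)·V²/2g = 0.02037·15238·0.1635 = 50.77 m
Minor: ΣK = 6.37; h_m = ΣK·V²/2g = 1.042 m
Total H_L = 50.77 + 1.042 = 51.81 m

H_L ≈ 51.8 m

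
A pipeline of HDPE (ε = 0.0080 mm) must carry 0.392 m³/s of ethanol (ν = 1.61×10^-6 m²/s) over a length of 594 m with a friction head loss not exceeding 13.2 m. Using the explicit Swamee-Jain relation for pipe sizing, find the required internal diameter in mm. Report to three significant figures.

Swamee-Jain (Type III): D = 0.66·[ε^1.25·(LQ²/(gh_f))^4.75 + ν·Q^9.4·(L/(gh_f))^5.2]^0.04
LQ²/(gh_f) = 0.7049; L/(gh_f) = 4.587
Term 1 = ε^1.25·(…)^4.75 = 8.08×10^-8; Term 2 = ν·Q^9.4·(…)^5.2 = 6.66×10^-7
D = 0.66·(8.08×10^-8 + 6.66×10^-7)^0.04 = 0.3754 m = 375 mm
Check: V = 3.54 m/s, Re = 8.26×10^5, f = 0.01244, h_f = 12.6 m ≈ 13.2 m ✓

D ≈ 375 mm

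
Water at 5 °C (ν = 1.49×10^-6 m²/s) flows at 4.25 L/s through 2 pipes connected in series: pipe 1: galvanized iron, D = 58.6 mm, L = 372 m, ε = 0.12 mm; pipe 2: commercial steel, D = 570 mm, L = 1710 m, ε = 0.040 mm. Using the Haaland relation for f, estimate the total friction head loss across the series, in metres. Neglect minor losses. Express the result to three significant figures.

H ≈ 20.8 m

Pipe 1: V = 1.576 m/s, Re = 6.20×10^4, ε/D = 0.00205, f = 0.02591, h_1 = f(L/D)V²/2g = 20.82 m
Pipe 2: V = 0.01666 m/s, Re = 6370, ε/D = 7.02×10^-5, f = 0.03515, h_2 = f(L/D)V²/2g = 0.001491 m
Series → Q common, losses add: H = Σh = 20.82 m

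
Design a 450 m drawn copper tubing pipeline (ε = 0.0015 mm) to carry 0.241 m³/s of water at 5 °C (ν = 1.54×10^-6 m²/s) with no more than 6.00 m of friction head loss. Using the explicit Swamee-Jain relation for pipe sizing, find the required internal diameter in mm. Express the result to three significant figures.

Swamee-Jain (Type III): D = 0.66·[ε^1.25·(LQ²/(gh_f))^4.75 + ν·Q^9.4·(L/(gh_f))^5.2]^0.04
LQ²/(gh_f) = 0.4440; L/(gh_f) = 7.645
Term 1 = ε^1.25·(…)^4.75 = 1.11×10^-9; Term 2 = ν·Q^9.4·(…)^5.2 = 9.38×10^-8
D = 0.66·(1.11×10^-9 + 9.38×10^-8)^0.04 = 0.3456 m = 346 mm
Check: V = 2.57 m/s, Re = 5.76×10^5, f = 0.01284, h_f = 5.62 m ≈ 6.00 m ✓

D ≈ 346 mm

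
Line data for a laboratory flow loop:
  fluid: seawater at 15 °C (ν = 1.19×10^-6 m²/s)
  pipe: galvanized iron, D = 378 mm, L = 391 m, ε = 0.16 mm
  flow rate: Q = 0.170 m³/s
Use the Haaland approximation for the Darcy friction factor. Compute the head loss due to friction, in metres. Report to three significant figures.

V = 4Q/(πD²) = 4·0.170/(π·0.378²) = 1.515 m/s
Re = VD/ν = 1.515·0.378/1.19×10^-6 = 4.81×10^5 → turbulent
ε/D = 0.16/378 = 4.23×10^-4
Haaland: f = 0.01710
h_f = f(L/D)V²/(2g) = 0.01710·(391/0.378)·1.515²/(2·9.81) = 2.069 m

h_f ≈ 2.07 m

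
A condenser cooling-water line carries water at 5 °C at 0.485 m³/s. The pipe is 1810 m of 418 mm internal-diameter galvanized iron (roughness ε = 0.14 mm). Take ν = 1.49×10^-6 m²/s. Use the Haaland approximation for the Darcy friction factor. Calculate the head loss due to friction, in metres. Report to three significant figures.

V = 4Q/(πD²) = 4·0.485/(π·0.418²) = 3.534 m/s
Re = VD/ν = 3.534·0.418/1.49×10^-6 = 9.91×10^5 → turbulent
ε/D = 0.14/418 = 3.35×10^-4
Haaland: f = 0.01592
h_f = f(L/D)V²/(2g) = 0.01592·(1810/0.418)·3.534²/(2·9.81) = 43.87 m

h_f ≈ 43.9 m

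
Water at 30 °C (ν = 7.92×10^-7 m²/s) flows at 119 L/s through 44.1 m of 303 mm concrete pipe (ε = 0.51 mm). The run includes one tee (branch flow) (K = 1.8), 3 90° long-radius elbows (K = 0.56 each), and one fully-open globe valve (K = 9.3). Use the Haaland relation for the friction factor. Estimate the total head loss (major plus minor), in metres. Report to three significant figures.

V = 4Q/(πD²) = 1.650 m/s; V²/2g = 0.1388 m
Re = 6.31×10^5, ε/D = 0.00168 → f = 0.02272 (Haaland)
Major: h_f = f(L/D)·V²/2g = 0.02272·145.5·0.1388 = 0.4590 m
Minor: ΣK = 12.8; h_m = ΣK·V²/2g = 1.774 m
Total H_L = 0.4590 + 1.774 = 2.233 m

H_L ≈ 2.23 m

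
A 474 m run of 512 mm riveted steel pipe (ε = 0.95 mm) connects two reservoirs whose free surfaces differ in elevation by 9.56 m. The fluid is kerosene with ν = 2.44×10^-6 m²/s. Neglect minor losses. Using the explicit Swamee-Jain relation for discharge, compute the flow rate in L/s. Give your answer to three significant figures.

Swamee-Jain (Type II): Q = -0.965·√(gD⁵h_f/L)·ln[ε/(3.7D) + √(3.17ν²L/(gD³h_f))]
√(gD⁵h_f/L) = √(9.81·0.512⁵·9.56/474) = 0.08344
ε/(3.7D) = 5.01×10^-4; √(3.17ν²L/(gD³h_f)) = 2.67×10^-5
Q = -0.965·0.08344·ln(5.281×10^-4) = 0.6076 m³/s
Check: V = 2.95 m/s, Re = 6.19×10^5, f = 0.02338, h_f = 9.61 m ≈ 9.56 m ✓

Q ≈ 608 L/s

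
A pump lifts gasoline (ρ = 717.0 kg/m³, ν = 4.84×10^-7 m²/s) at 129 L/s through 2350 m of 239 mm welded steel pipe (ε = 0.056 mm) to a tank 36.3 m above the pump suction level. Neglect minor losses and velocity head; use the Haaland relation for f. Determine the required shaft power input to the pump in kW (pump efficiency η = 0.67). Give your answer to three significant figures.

P_shaft ≈ 132 kW

V = 4Q/(πD²) = 2.875 m/s; Re = 1.42×10^6; ε/D = 2.34×10^-4; f = 0.01476
h_f = f(L/D)V²/2g = 61.15 m
Total head H = z + h_f = 36.3 + 61.15 = 97.45 m
P_hyd = ρgQH = 717.0·9.81·0.129·97.45 = 88.42 kW
P_shaft = P_hyd/η = 88.42/0.67 = 132.0 kW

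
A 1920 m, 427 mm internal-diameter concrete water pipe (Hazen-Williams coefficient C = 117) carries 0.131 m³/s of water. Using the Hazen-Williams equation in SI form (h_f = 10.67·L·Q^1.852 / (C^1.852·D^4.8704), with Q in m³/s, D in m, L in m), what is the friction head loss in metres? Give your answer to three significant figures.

h_f ≈ 4.43 m

h_f = 10.67·1920·0.131^1.852 / (117^1.852·0.427^4.8704) = 4.429 m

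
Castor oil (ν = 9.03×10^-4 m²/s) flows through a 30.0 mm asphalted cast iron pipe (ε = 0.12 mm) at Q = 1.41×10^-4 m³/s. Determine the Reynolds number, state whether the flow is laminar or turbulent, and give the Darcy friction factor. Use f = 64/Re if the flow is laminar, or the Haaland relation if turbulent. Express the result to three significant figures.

Re ≈ 6.63; laminar; f = 64/Re ≈ 9.66

V = 4Q/(πD²) = 0.1995 m/s
Re = VD/ν = 0.1995·0.0300/9.03×10^-4 = 6.63
Re < 2300 → laminar → f = 64/Re = 9.657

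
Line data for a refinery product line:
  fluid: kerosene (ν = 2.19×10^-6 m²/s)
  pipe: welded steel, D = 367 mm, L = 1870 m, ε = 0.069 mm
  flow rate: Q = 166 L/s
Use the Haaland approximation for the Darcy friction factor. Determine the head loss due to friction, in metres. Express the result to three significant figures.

h_f ≈ 10.4 m

V = 4Q/(πD²) = 4·0.166/(π·0.367²) = 1.569 m/s
Re = VD/ν = 1.569·0.367/2.19×10^-6 = 2.63×10^5 → turbulent
ε/D = 0.069/367 = 1.88×10^-4
Haaland: f = 0.01621
h_f = f(L/D)V²/(2g) = 0.01621·(1870/0.367)·1.569²/(2·9.81) = 10.37 m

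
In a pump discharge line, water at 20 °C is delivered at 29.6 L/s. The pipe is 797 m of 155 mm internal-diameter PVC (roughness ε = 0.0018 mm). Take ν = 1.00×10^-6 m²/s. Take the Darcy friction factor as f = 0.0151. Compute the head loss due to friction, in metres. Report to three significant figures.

V = 4Q/(πD²) = 4·0.0296/(π·0.155²) = 1.569 m/s
h_f = f(L/D)V²/(2g) = 0.01510·(797/0.155)·1.569²/(2·9.81) = 9.738 m

h_f ≈ 9.74 m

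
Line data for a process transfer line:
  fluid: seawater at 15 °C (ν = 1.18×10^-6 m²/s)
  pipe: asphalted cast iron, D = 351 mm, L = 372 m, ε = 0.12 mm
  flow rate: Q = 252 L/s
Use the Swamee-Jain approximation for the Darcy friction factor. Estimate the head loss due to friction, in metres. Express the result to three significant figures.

V = 4Q/(πD²) = 4·0.252/(π·0.351²) = 2.604 m/s
Re = VD/ν = 2.604·0.351/1.18×10^-6 = 7.75×10^5 → turbulent
ε/D = 0.12/351 = 3.42×10^-4
Swamee-Jain: f = 0.01630
h_f = f(L/D)V²/(2g) = 0.01630·(372/0.351)·2.604²/(2·9.81) = 5.971 m

h_f ≈ 5.97 m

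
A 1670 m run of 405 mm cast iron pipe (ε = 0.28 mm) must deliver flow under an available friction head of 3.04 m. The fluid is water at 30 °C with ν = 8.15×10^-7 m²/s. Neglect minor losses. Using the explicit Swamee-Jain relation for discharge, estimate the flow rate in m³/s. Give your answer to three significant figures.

Swamee-Jain (Type II): Q = -0.965·√(gD⁵h_f/L)·ln[ε/(3.7D) + √(3.17ν²L/(gD³h_f))]
√(gD⁵h_f/L) = √(9.81·0.405⁵·3.04/1670) = 0.01395
ε/(3.7D) = 1.87×10^-4; √(3.17ν²L/(gD³h_f)) = 4.21×10^-5
Q = -0.965·0.01395·ln(2.290×10^-4) = 0.1128 m³/s
Check: V = 0.876 m/s, Re = 4.35×10^5, f = 0.01899, h_f = 3.06 m ≈ 3.04 m ✓

Q ≈ 0.113 m³/s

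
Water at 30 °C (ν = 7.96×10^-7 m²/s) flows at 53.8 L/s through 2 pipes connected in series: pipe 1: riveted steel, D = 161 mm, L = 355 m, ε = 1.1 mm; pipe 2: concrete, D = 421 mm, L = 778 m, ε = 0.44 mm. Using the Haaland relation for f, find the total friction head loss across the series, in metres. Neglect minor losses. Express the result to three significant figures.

Pipe 1: V = 2.643 m/s, Re = 5.35×10^5, ε/D = 0.00683, f = 0.03366, h_1 = f(L/D)V²/2g = 26.41 m
Pipe 2: V = 0.3865 m/s, Re = 2.04×10^5, ε/D = 0.00105, f = 0.02107, h_2 = f(L/D)V²/2g = 0.2964 m
Series → Q common, losses add: H = Σh = 26.71 m

H ≈ 26.7 m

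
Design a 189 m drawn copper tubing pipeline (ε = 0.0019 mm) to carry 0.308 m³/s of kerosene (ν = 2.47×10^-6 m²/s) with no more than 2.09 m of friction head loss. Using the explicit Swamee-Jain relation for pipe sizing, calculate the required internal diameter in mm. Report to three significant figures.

D ≈ 402 mm

Swamee-Jain (Type III): D = 0.66·[ε^1.25·(LQ²/(gh_f))^4.75 + ν·Q^9.4·(L/(gh_f))^5.2]^0.04
LQ²/(gh_f) = 0.8745; L/(gh_f) = 9.218
Term 1 = ε^1.25·(…)^4.75 = 3.73×10^-8; Term 2 = ν·Q^9.4·(…)^5.2 = 3.99×10^-6
D = 0.66·(3.73×10^-8 + 3.99×10^-6)^0.04 = 0.4016 m = 402 mm
Check: V = 2.43 m/s, Re = 3.95×10^5, f = 0.01372, h_f = 1.95 m ≈ 2.09 m ✓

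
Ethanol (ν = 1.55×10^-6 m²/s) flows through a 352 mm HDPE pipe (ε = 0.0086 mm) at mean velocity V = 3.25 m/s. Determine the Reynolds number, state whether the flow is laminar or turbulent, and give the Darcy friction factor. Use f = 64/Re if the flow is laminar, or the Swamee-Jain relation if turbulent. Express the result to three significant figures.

Re ≈ 7.38×10^5; turbulent; f ≈ 0.0127

Re = VD/ν = 3.250·0.352/1.55×10^-6 = 7.38×10^5
Re > 4000 → turbulent; ε/D = 2.44×10^-5
Swamee-Jain: f = 0.01270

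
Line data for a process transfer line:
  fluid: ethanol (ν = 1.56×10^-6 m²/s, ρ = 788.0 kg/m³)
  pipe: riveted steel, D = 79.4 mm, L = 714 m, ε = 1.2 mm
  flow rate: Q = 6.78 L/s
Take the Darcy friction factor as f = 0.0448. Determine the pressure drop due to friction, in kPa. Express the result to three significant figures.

Δp ≈ 298 kPa

V = 4Q/(πD²) = 4·0.00678/(π·0.0794²) = 1.369 m/s
h_f = f(L/D)V²/(2g) = 0.04480·(714/0.0794)·1.369²/(2·9.81) = 38.50 m
Δp = ρg·h_f = 788.0·9.81·38.50 = 297.6 kPa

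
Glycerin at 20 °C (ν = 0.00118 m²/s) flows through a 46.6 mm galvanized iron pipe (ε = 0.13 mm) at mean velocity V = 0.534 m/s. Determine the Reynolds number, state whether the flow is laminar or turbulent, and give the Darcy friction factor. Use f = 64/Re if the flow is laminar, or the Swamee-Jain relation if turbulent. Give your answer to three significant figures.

Re = VD/ν = 0.5340·0.0466/0.00118 = 21.1
Re < 2300 → laminar → f = 64/Re = 3.035

Re ≈ 21.1; laminar; f = 64/Re ≈ 3.03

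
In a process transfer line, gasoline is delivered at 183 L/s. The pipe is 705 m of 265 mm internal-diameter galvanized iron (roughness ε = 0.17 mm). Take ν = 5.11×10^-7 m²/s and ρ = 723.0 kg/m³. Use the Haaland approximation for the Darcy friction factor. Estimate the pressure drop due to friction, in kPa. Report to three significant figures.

V = 4Q/(πD²) = 4·0.183/(π·0.265²) = 3.318 m/s
Re = VD/ν = 3.318·0.265/5.11×10^-7 = 1.72×10^6 → turbulent
ε/D = 0.17/265 = 6.42×10^-4
Haaland: f = 0.01793
h_f = f(L/D)V²/(2g) = 0.01793·(705/0.265)·3.318²/(2·9.81) = 26.76 m
Δp = ρg·h_f = 723.0·9.81·26.76 = 189.8 kPa

Δp ≈ 190 kPa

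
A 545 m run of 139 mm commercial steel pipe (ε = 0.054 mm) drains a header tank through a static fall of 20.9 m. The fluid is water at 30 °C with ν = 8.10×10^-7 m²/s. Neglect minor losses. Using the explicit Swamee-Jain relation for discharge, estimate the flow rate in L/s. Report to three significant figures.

Q ≈ 37.5 L/s

Swamee-Jain (Type II): Q = -0.965·√(gD⁵h_f/L)·ln[ε/(3.7D) + √(3.17ν²L/(gD³h_f))]
√(gD⁵h_f/L) = √(9.81·0.139⁵·20.9/545) = 0.004418
ε/(3.7D) = 1.05×10^-4; √(3.17ν²L/(gD³h_f)) = 4.54×10^-5
Q = -0.965·0.004418·ln(1.504×10^-4) = 0.03753 m³/s
Check: V = 2.47 m/s, Re = 4.24×10^5, f = 0.01721, h_f = 21.0 m ≈ 20.9 m ✓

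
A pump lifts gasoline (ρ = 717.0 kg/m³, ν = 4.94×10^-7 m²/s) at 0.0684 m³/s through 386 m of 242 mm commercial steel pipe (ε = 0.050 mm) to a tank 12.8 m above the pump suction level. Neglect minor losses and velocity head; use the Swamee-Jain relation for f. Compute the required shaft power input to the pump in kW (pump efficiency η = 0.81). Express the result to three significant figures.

V = 4Q/(πD²) = 1.487 m/s; Re = 7.28×10^5; ε/D = 2.07×10^-4; f = 0.01513
h_f = f(L/D)V²/2g = 2.721 m
Total head H = z + h_f = 12.8 + 2.721 = 15.52 m
P_hyd = ρgQH = 717.0·9.81·0.0684·15.52 = 7.467 kW
P_shaft = P_hyd/η = 7.467/0.81 = 9.219 kW

P_shaft ≈ 9.22 kW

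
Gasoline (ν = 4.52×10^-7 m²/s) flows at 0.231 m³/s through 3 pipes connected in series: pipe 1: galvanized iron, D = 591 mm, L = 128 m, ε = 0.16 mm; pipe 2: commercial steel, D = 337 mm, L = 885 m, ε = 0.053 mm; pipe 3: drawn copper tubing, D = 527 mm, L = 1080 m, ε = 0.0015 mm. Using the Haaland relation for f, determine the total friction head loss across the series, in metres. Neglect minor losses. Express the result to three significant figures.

Pipe 1: V = 0.8421 m/s, Re = 1.10×10^6, ε/D = 2.71×10^-4, f = 0.01527, h_1 = f(L/D)V²/2g = 0.1195 m
Pipe 2: V = 2.590 m/s, Re = 1.93×10^6, ε/D = 1.57×10^-4, f = 0.01366, h_2 = f(L/D)V²/2g = 12.26 m
Pipe 3: V = 1.059 m/s, Re = 1.23×10^6, ε/D = 2.85×10^-6, f = 0.01124, h_3 = f(L/D)V²/2g = 1.317 m
Series → Q common, losses add: H = Σh = 13.70 m

H ≈ 13.7 m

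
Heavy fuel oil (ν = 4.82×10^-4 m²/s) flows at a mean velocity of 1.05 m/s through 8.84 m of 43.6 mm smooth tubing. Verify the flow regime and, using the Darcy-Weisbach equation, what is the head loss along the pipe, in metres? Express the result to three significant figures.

h_f ≈ 7.68 m

Re = VD/ν = 1.05·0.04360/4.82×10^-4 = 95.0 → laminar (Re < 2300)
f = 64/Re = 0.6738
h_f = f(L/D)V²/(2g) = 0.6738·(8.84/0.04360)·1.05²/(2·9.81) = 7.677 m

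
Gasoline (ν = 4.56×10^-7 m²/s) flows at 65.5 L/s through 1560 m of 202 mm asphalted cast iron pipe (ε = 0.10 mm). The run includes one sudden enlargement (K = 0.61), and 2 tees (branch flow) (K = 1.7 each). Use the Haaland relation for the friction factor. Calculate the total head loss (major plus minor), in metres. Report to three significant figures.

H_L ≈ 29.1 m

V = 4Q/(πD²) = 2.044 m/s; V²/2g = 0.2129 m
Re = 9.05×10^5, ε/D = 4.95×10^-4 → f = 0.01718 (Haaland)
Major: h_f = f(L/D)·V²/2g = 0.01718·7723·0.2129 = 28.25 m
Minor: ΣK = 4.01; h_m = ΣK·V²/2g = 0.8538 m
Total H_L = 28.25 + 0.8538 = 29.11 m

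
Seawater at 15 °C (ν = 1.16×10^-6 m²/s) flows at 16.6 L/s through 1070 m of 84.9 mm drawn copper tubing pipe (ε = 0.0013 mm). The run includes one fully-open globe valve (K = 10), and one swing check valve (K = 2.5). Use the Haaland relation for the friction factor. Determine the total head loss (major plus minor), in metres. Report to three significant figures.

V = 4Q/(πD²) = 2.932 m/s; V²/2g = 0.4382 m
Re = 2.15×10^5, ε/D = 1.53×10^-5 → f = 0.01539 (Haaland)
Major: h_f = f(L/D)·V²/2g = 0.01539·12603·0.4382 = 84.98 m
Minor: ΣK = 12.5; h_m = ΣK·V²/2g = 5.478 m
Total H_L = 84.98 + 5.478 = 90.46 m

H_L ≈ 90.5 m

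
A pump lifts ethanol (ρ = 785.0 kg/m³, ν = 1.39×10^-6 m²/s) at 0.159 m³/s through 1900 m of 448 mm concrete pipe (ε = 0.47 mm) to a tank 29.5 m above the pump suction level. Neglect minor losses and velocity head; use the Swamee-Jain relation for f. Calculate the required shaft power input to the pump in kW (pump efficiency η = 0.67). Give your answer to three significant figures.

V = 4Q/(πD²) = 1.009 m/s; Re = 3.25×10^5; ε/D = 0.00105; f = 0.02088
h_f = f(L/D)V²/2g = 4.591 m
Total head H = z + h_f = 29.5 + 4.591 = 34.09 m
P_hyd = ρgQH = 785.0·9.81·0.159·34.09 = 41.74 kW
P_shaft = P_hyd/η = 41.74/0.67 = 62.30 kW

P_shaft ≈ 62.3 kW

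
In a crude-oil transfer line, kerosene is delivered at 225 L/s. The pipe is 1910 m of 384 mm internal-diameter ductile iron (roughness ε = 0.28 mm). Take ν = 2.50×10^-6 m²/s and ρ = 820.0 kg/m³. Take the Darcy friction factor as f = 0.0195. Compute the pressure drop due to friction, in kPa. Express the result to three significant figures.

V = 4Q/(πD²) = 4·0.225/(π·0.384²) = 1.943 m/s
h_f = f(L/D)V²/(2g) = 0.01950·(1910/0.384)·1.943²/(2·9.81) = 18.66 m
Δp = ρg·h_f = 820.0·9.81·18.66 = 150.1 kPa

Δp ≈ 150 kPa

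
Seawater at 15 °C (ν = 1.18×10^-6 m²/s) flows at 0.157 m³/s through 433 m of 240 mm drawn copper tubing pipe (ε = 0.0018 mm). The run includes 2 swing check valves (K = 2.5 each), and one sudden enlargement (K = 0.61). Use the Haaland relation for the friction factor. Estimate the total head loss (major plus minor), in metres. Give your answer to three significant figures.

V = 4Q/(πD²) = 3.470 m/s; V²/2g = 0.6139 m
Re = 7.06×10^5, ε/D = 7.50×10^-6 → f = 0.01240 (Haaland)
Major: h_f = f(L/D)·V²/2g = 0.01240·1804·0.6139 = 13.73 m
Minor: ΣK = 5.61; h_m = ΣK·V²/2g = 3.444 m
Total H_L = 13.73 + 3.444 = 17.18 m

H_L ≈ 17.2 m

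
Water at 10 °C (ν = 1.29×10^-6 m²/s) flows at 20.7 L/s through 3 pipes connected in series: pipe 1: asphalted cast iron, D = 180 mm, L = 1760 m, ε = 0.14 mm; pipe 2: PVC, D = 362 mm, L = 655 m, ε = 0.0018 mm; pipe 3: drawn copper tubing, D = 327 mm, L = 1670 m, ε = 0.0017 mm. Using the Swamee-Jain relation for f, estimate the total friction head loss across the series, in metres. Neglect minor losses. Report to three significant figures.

Pipe 1: V = 0.8135 m/s, Re = 1.14×10^5, ε/D = 7.78×10^-4, f = 0.02126, h_1 = f(L/D)V²/2g = 7.011 m
Pipe 2: V = 0.2011 m/s, Re = 5.64×10^4, ε/D = 4.97×10^-6, f = 0.02023, h_2 = f(L/D)V²/2g = 0.07546 m
Pipe 3: V = 0.2465 m/s, Re = 6.25×10^4, ε/D = 5.20×10^-6, f = 0.01978, h_3 = f(L/D)V²/2g = 0.3128 m
Series → Q common, losses add: H = Σh = 7.399 m

H ≈ 7.40 m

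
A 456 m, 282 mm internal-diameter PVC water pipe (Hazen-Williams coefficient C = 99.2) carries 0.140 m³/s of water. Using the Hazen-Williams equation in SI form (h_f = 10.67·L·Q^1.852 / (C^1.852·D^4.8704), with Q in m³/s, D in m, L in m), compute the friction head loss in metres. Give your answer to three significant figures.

h_f ≈ 12.2 m

h_f = 10.67·456·0.140^1.852 / (99.2^1.852·0.282^4.8704) = 12.18 m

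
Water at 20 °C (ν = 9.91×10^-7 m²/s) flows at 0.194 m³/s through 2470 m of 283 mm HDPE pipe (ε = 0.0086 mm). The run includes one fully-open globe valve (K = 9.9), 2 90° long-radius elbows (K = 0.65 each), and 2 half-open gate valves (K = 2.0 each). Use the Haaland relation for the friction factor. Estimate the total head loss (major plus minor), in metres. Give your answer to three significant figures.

V = 4Q/(πD²) = 3.084 m/s; V²/2g = 0.4848 m
Re = 8.81×10^5, ε/D = 3.04×10^-5 → f = 0.01237 (Haaland)
Major: h_f = f(L/D)·V²/2g = 0.01237·8728·0.4848 = 52.33 m
Minor: ΣK = 15.2; h_m = ΣK·V²/2g = 7.369 m
Total H_L = 52.33 + 7.369 = 59.70 m

H_L ≈ 59.7 m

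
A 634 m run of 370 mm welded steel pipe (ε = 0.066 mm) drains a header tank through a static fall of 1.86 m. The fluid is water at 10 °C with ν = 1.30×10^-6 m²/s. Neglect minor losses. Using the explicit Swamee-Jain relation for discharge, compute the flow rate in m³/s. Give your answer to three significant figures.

Q ≈ 0.124 m³/s

Swamee-Jain (Type II): Q = -0.965·√(gD⁵h_f/L)·ln[ε/(3.7D) + √(3.17ν²L/(gD³h_f))]
√(gD⁵h_f/L) = √(9.81·0.370⁵·1.86/634) = 0.01413
ε/(3.7D) = 4.82×10^-5; √(3.17ν²L/(gD³h_f)) = 6.06×10^-5
Q = -0.965·0.01413·ln(1.088×10^-4) = 0.1244 m³/s
Check: V = 1.16 m/s, Re = 3.29×10^5, f = 0.01596, h_f = 1.87 m ≈ 1.86 m ✓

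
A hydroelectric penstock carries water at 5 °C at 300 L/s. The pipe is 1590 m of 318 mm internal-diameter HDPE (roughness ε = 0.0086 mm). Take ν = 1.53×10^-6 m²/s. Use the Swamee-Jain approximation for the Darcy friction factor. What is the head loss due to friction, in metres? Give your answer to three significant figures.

h_f ≈ 46.0 m

V = 4Q/(πD²) = 4·0.300/(π·0.318²) = 3.777 m/s
Re = VD/ν = 3.777·0.318/1.53×10^-6 = 7.85×10^5 → turbulent
ε/D = 0.0086/318 = 2.70×10^-5
Swamee-Jain: f = 0.01264
h_f = f(L/D)V²/(2g) = 0.01264·(1590/0.318)·3.777²/(2·9.81) = 45.96 m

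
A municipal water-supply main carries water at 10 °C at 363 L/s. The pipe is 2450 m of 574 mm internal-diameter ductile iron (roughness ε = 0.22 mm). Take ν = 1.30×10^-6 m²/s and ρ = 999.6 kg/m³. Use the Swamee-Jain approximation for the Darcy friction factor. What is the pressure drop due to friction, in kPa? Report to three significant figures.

V = 4Q/(πD²) = 4·0.363/(π·0.574²) = 1.403 m/s
Re = VD/ν = 1.403·0.574/1.30×10^-6 = 6.19×10^5 → turbulent
ε/D = 0.22/574 = 3.83×10^-4
Swamee-Jain: f = 0.01680
h_f = f(L/D)V²/(2g) = 0.01680·(2450/0.574)·1.403²/(2·9.81) = 7.191 m
Δp = ρg·h_f = 999.6·9.81·7.191 = 70.52 kPa

Δp ≈ 70.5 kPa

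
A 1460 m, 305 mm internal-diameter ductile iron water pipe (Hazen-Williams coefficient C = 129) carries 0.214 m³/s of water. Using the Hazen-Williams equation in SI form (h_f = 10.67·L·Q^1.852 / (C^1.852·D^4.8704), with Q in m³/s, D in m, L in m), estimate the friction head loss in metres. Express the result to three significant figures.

h_f ≈ 35.9 m

h_f = 10.67·1460·0.214^1.852 / (129^1.852·0.305^4.8704) = 35.92 m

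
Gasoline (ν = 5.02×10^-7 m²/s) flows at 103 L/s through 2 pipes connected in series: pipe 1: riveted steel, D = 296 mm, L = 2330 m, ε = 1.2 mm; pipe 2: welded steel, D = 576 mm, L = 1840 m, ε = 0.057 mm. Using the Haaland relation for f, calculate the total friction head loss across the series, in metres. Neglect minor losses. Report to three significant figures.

Pipe 1: V = 1.497 m/s, Re = 8.83×10^5, ε/D = 0.00405, f = 0.02870, h_1 = f(L/D)V²/2g = 25.80 m
Pipe 2: V = 0.3953 m/s, Re = 4.54×10^5, ε/D = 9.90×10^-5, f = 0.01442, h_2 = f(L/D)V²/2g = 0.3668 m
Series → Q common, losses add: H = Σh = 26.16 m

H ≈ 26.2 m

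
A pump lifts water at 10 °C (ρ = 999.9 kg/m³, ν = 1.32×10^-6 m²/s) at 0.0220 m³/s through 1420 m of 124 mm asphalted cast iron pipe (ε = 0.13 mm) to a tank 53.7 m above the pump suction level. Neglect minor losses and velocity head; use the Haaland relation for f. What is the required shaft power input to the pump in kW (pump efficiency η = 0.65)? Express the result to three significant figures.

V = 4Q/(πD²) = 1.822 m/s; Re = 1.71×10^5; ε/D = 0.00105; f = 0.02129
h_f = f(L/D)V²/2g = 41.23 m
Total head H = z + h_f = 53.7 + 41.23 = 94.93 m
P_hyd = ρgQH = 999.9·9.81·0.0220·94.93 = 20.49 kW
P_shaft = P_hyd/η = 20.49/0.65 = 31.52 kW

P_shaft ≈ 31.5 kW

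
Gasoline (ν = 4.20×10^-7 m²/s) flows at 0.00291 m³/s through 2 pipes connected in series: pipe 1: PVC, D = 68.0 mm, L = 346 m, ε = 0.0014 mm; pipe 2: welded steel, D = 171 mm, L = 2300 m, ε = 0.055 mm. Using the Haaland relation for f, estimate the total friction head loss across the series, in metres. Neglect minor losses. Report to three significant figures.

Pipe 1: V = 0.8013 m/s, Re = 1.30×10^5, ε/D = 2.06×10^-5, f = 0.01699, h_1 = f(L/D)V²/2g = 2.829 m
Pipe 2: V = 0.1267 m/s, Re = 5.16×10^4, ε/D = 3.22×10^-4, f = 0.02157, h_2 = f(L/D)V²/2g = 0.2374 m
Series → Q common, losses add: H = Σh = 3.066 m

H ≈ 3.07 m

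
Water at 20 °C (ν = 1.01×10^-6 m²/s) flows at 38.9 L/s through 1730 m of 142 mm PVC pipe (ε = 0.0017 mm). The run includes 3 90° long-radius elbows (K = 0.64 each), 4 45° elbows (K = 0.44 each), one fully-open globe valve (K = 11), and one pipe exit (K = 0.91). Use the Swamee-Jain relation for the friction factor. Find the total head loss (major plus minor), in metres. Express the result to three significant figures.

H_L ≈ 57.8 m

V = 4Q/(πD²) = 2.456 m/s; V²/2g = 0.3075 m
Re = 3.45×10^5, ε/D = 1.20×10^-5 → f = 0.01416 (Swamee-Jain)
Major: h_f = f(L/D)·V²/2g = 0.01416·12183·0.3075 = 53.03 m
Minor: ΣK = 15.6; h_m = ΣK·V²/2g = 4.794 m
Total H_L = 53.03 + 4.794 = 57.83 m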